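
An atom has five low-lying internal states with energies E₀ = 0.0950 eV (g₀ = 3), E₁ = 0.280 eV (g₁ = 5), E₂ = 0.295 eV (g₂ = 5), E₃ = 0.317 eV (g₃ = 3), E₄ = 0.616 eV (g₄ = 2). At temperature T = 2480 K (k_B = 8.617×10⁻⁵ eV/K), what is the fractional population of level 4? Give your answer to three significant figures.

0.0210

k_BT = 8.617×10⁻⁵ × 2480 K = 0.21370 eV.
Eᵢ/kT = 0.44455, 1.3102, 1.3804, 1.4834, 2.8825.
Z = Σ gᵢe^(−Eᵢ/kT) = 3·e^(−0.44455) + 5·e^(−1.3102) + 5·e^(−1.3804) + 3·e^(−1.4834) + 2·e^(−2.8825) = 1.9233 + 1.3488 + 1.2574 + 0.68060 + 0.11199 = 5.3221.
P₄ = g₄ e^(−E₄/kT) / Z = 0.11199/5.3221 = 0.0210.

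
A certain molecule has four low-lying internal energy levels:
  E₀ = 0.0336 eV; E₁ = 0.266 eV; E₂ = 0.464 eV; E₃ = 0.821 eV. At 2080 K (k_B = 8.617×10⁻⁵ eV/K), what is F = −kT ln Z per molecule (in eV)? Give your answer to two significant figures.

-0.024 eV

k_BT = 8.617×10⁻⁵ × 2080 K = 0.1792 eV.
Eᵢ/kT = 0.1875, 1.484, 2.589, 4.581.
Z = Σ e^(−Eᵢ/kT) = e^(−0.1875) + e^(−1.484) + e^(−2.589) + e^(−4.581) = 0.8290 + 0.2267 + 0.07510 + 0.01024 = 1.141.
F = −kT ln Z = −0.1792 × ln(1.141) = −0.1792 × 0.1319 = -0.024 eV.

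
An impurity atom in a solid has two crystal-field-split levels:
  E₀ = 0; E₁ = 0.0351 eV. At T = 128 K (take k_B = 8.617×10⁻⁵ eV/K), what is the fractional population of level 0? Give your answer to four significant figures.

0.9602

k_BT = 8.617×10⁻⁵ × 128 K = 0.0110298 eV.
Eᵢ/kT = 0, 3.18229.
Z = Σ e^(−Eᵢ/kT) = e^(−0) + e^(−3.18229) = 1.00000 + 0.0414905 = 1.04149.
P₀ = e^(−E₀/kT) / Z = 1.00000/1.04149 = 0.9602.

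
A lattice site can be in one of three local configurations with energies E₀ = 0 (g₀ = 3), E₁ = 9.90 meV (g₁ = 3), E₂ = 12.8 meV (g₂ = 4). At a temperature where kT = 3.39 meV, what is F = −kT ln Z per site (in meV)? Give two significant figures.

Eᵢ/kT = 0, 2.920, 3.776.
Z = Σ gᵢe^(−Eᵢ/kT) = 3·e^(−0) + 3·e^(−2.920) + 4·e^(−3.776) = 3.000 + 0.1618 + 0.09166 = 3.253.
F = −kT ln Z = −3.39 × ln(3.253) = −3.39 × 1.180 = -4.0 meV.

-4.0 meV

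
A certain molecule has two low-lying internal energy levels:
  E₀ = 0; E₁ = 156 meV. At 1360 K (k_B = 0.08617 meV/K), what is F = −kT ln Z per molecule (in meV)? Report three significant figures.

-27.5 meV

k_BT = 0.08617 × 1360 K = 117.19 meV.
Eᵢ/kT = 0, 1.3312.
Z = Σ e^(−Eᵢ/kT) = e^(−0) + e^(−1.3312) = 1.0000 + 0.26416 = 1.2642.
F = −kT ln Z = −117.19 × ln(1.2642) = −117.19 × 0.23444 = -27.5 meV.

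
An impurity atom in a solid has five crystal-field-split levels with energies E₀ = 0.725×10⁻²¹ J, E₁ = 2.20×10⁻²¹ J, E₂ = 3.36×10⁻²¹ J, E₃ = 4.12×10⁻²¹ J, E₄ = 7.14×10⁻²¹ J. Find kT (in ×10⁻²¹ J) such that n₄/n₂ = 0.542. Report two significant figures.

n₄/n₂ = exp[−(E₄−E₂)/kT] = 0.542.
⇒ (E₄−E₂)/kT = ln(1/0.542) = ln(1.845) = 0.6125.
kT = 3.78 ×10⁻²¹ J / 0.6125 = 6.2 ×10⁻²¹ J.

6.2 ×10⁻²¹ J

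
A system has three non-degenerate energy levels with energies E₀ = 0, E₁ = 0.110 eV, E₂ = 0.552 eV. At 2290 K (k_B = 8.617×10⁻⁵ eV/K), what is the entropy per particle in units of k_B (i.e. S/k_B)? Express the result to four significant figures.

0.7906

k_BT = 8.617×10⁻⁵ × 2290 K = 0.197329 eV.
Eᵢ/kT = 0, 0.557445, 2.79736.
Z = Σ e^(−Eᵢ/kT) = e^(−0) + e^(−0.557445) + e^(−2.79736) = 1.00000 + 0.572670 + 0.0609708 = 1.63364.
⟨E⟩ = Σ EᵢPᵢ = 0.0591621 eV.
S/k_B = ln Z + ⟨E⟩/kT = ln(1.63364) + 0.0591621/0.197329 = 0.490811 + 0.299815 = 0.7906.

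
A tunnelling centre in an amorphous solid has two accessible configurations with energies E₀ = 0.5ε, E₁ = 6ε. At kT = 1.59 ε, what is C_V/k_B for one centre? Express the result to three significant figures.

0.354

Eᵢ/kT = 0.31447, 3.7736.
Z = Σ e^(−Eᵢ/kT) = e^(−0.31447) + e^(−3.7736) = 0.73018 + 0.022969 = 0.75315.
⟨E⟩ = 0.66773 ε, ⟨E²⟩ = 1.3403 ε².
C_V/k_B = (⟨E²⟩ − ⟨E⟩²)/(kT)² = (1.3403 − 0.44586)/2.5281 = 0.354.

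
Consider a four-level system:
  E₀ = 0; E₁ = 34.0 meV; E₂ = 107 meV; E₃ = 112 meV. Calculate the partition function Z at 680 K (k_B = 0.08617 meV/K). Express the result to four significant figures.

Z = 1.869

k_BT = 0.08617 × 680 K = 58.5956 meV.
Eᵢ/kT = 0, 0.580248, 1.82608, 1.91141.
Z = Σ e^(−Eᵢ/kT) = e^(−0) + e^(−0.580248) + e^(−1.82608) + e^(−1.91141) = 1.00000 + 0.559760 + 0.161044 + 0.147872 = 1.86868.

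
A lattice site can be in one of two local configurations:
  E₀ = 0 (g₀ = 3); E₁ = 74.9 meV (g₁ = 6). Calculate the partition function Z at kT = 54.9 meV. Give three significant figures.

Eᵢ/kT = 0, 1.3643.
Z = Σ gᵢe^(−Eᵢ/kT) = 3·e^(−0) + 6·e^(−1.3643) = 3.0000 + 1.5334 = 4.5334.

Z = 4.53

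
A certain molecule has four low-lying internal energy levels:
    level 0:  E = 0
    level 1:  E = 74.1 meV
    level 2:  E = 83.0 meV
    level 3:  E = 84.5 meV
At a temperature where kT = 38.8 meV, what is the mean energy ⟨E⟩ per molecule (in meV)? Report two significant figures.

22 meV

Eᵢ/kT = 0, 1.910, 2.139, 2.178.
Z = Σ e^(−Eᵢ/kT) = e^(−0) + e^(−1.910) + e^(−2.139) + e^(−2.178) = 1.000 + 0.1481 + 0.1178 + 0.1133 = 1.379.
⟨E⟩ = Σ Eᵢ e^(−Eᵢ/kT) / Z = (0·1.000 + 74.1·0.1481 + 83.0·0.1178 + 84.5·0.1133) / 1.379 = 22 meV.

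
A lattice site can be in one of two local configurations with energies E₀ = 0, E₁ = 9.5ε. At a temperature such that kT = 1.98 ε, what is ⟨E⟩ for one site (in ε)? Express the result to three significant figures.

Eᵢ/kT = 0, 4.7980.
Z = Σ e^(−Eᵢ/kT) = e^(−0) + e^(−4.7980) = 1.0000 + 0.0082462 = 1.0082.
⟨E⟩ = Σ Eᵢ e^(−Eᵢ/kT) / Z = (0·1.0000 + 9.5·0.0082462) / 1.0082 = 0.0777 ε.

0.0777 ε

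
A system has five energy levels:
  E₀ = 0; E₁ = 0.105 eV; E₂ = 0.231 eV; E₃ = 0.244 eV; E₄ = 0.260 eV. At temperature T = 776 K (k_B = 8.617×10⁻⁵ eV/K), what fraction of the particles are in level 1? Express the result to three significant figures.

k_BT = 8.617×10⁻⁵ × 776 K = 0.066868 eV.
Eᵢ/kT = 0, 1.5703, 3.4546, 3.6490, 3.8883.
Z = Σ e^(−Eᵢ/kT) = e^(−0) + e^(−1.5703) + e^(−3.4546) + e^(−3.6490) + e^(−3.8883) = 1.0000 + 0.20798 + 0.031600 + 0.026017 + 0.020480 = 1.2861.
P₁ = e^(−E₁/kT) / Z = 0.20798/1.2861 = 0.162.

0.162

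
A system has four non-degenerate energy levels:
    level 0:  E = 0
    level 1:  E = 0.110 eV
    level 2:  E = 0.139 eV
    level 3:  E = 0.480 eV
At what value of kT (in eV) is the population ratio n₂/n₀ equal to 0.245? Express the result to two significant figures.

n₂/n₀ = exp[−(E₂−E₀)/kT] = 0.245.
⇒ (E₂−E₀)/kT = ln(1/0.245) = ln(4.082) = 1.407.
kT = 0.139 eV / 1.407 = 0.099 eV.

0.099 eV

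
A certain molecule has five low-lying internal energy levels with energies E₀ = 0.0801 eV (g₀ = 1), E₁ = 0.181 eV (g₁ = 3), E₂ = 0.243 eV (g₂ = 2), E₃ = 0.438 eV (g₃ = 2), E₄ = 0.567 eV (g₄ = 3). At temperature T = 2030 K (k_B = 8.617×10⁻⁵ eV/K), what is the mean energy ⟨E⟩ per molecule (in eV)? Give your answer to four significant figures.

k_BT = 8.617×10⁻⁵ × 2030 K = 0.174925 eV.
Eᵢ/kT = 0.457911, 1.03473, 1.38917, 2.50393, 3.24139.
Z = Σ gᵢe^(−Eᵢ/kT) = 1·e^(−0.457911) + 3·e^(−1.03473) + 2·e^(−1.38917) + 2·e^(−2.50393) + 3·e^(−3.24139) = 0.632604 + 1.06597 + 0.498564 + 0.163526 + 0.117328 = 2.47799.
⟨E⟩ = Σ Eᵢ gᵢe^(−Eᵢ/kT) / Z = (0.0801·0.632604 + 0.181·1.06597 + 0.243·0.498564 + 0.438·0.163526 + 0.567·0.117328) / 2.47799 = 0.2030 eV.

0.2030 eV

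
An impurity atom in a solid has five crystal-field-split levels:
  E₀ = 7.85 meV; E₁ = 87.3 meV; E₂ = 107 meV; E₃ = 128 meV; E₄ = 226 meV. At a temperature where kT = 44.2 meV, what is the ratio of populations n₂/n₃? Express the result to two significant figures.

n₂/n₃ = exp[−(E₂−E₃)/kT] = exp(−(-21 meV)/(44.2 meV)) = exp(0.4751) = 1.6.

1.6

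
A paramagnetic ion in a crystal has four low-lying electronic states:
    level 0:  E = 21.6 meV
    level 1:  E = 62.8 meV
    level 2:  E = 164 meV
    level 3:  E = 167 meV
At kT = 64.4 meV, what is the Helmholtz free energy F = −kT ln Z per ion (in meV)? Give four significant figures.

-14.13 meV

Eᵢ/kT = 0.335404, 0.975155, 2.54658, 2.59317.
Z = Σ e^(−Eᵢ/kT) = e^(−0.335404) + e^(−0.975155) + e^(−2.54658) + e^(−2.59317) = 0.715049 + 0.377134 + 0.0783492 + 0.0747826 = 1.24531.
F = −kT ln Z = −64.4 × ln(1.24531) = −64.4 × 0.219384 = -14.13 meV.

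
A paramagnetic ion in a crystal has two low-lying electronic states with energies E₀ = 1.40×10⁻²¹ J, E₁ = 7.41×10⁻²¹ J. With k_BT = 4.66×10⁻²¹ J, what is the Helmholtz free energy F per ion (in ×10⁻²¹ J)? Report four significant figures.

Eᵢ/kT = 0.300429, 1.59013.
Z = Σ e^(−Eᵢ/kT) = e^(−0.300429) + e^(−1.59013) = 0.740500 + 0.203899 = 0.944399.
F = −kT ln Z = −4.66 × ln(0.944399) = −4.66 × -0.0572065 = 0.2666 ×10⁻²¹ J.

0.2666 ×10⁻²¹ J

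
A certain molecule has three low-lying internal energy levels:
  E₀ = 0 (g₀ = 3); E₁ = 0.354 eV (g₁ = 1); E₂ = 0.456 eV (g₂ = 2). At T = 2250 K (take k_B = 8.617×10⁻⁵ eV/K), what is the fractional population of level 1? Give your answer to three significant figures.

k_BT = 8.617×10⁻⁵ × 2250 K = 0.19388 eV.
Eᵢ/kT = 0, 1.8259, 2.3520.
Z = Σ gᵢe^(−Eᵢ/kT) = 3·e^(−0) + 1·e^(−1.8259) + 2·e^(−2.3520) = 3.0000 + 0.16107 + 0.19036 = 3.3514.
P₁ = g₁ e^(−E₁/kT) / Z = 0.16107/3.3514 = 0.0481.

0.0481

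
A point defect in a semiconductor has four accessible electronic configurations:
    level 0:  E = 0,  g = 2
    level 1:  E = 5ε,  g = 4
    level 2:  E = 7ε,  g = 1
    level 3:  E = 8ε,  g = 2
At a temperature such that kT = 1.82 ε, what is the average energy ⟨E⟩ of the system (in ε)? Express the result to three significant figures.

0.707 ε

Eᵢ/kT = 0, 2.7473, 3.8462, 4.3956.
Z = Σ gᵢe^(−Eᵢ/kT) = 2·e^(−0) + 4·e^(−2.7473) + 1·e^(−3.8462) + 2·e^(−4.3956) = 2.0000 + 0.25640 + 0.021361 + 0.024663 = 2.3024.
⟨E⟩ = Σ Eᵢ gᵢe^(−Eᵢ/kT) / Z = (0·2.0000 + 5·0.25640 + 7·0.021361 + 8·0.024663) / 2.3024 = 0.707 ε.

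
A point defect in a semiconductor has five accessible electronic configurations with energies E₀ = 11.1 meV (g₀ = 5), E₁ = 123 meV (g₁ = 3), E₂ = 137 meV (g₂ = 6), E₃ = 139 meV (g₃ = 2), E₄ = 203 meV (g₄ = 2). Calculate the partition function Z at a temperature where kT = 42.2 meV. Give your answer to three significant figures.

Eᵢ/kT = 0.26303, 2.9147, 3.2464, 3.2938, 4.8104.
Z = Σ gᵢe^(−Eᵢ/kT) = 5·e^(−0.26303) + 3·e^(−2.9147) + 6·e^(−3.2464) + 2·e^(−3.2938) + 2·e^(−4.8104) = 3.8436 + 0.16266 + 0.23348 + 0.074225 + 0.016289 = 4.3303.

Z = 4.33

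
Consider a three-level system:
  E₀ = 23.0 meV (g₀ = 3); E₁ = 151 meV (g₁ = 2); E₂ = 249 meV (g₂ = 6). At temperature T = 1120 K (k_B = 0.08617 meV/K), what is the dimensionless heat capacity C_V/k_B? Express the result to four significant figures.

k_BT = 0.08617 × 1120 K = 96.5104 meV.
Eᵢ/kT = 0.238316, 1.56460, 2.58003.
Z = Σ gᵢe^(−Eᵢ/kT) = 3·e^(−0.238316) + 2·e^(−1.56460) + 6·e^(−2.58003) = 2.36386 + 0.418343 + 0.454630 = 3.23683.
⟨E⟩ = 71.2862 meV, ⟨E²⟩ = 12041.6 meV².
C_V/k_B = (⟨E²⟩ − ⟨E⟩²)/(kT)² = (12041.6 − 5081.72)/9314.26 = 0.7472.

0.7472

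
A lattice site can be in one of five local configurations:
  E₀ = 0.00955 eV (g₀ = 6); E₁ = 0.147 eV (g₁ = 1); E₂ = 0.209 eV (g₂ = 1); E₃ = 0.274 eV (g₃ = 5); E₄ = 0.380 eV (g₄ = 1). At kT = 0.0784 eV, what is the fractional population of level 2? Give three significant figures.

0.0122

Eᵢ/kT = 0.12181, 1.8750, 2.6658, 3.4949, 4.8469.
Z = Σ gᵢe^(−Eᵢ/kT) = 6·e^(−0.12181) + 1·e^(−1.8750) + 1·e^(−2.6658) + 5·e^(−3.4949) + 1·e^(−4.8469) = 5.3119 + 0.15335 + 0.069544 + 0.15176 + 0.0078527 = 5.6944.
P₂ = g₂ e^(−E₂/kT) / Z = 0.069544/5.6944 = 0.0122.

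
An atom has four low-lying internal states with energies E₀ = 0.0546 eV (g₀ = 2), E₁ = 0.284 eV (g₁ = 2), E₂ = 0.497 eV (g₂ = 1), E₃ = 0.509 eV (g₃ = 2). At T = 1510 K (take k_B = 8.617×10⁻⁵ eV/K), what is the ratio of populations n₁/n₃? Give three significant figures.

k_BT = 8.617×10⁻⁵ × 1510 K = 0.13012 eV.
n₁/n₃ = (g₁/g₃) exp[−(E₁−E₃)/kT] = (2/2) × exp(−(-0.225 eV)/(0.13012 eV)) = (2/2) × exp(1.7292) = 5.64.

5.64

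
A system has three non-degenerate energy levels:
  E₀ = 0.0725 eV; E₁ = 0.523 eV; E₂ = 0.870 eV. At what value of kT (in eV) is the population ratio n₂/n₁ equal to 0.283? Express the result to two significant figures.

0.27 eV

n₂/n₁ = exp[−(E₂−E₁)/kT] = 0.283.
⇒ (E₂−E₁)/kT = ln(1/0.283) = ln(3.534) = 1.262.
kT = 0.347 eV / 1.262 = 0.27 eV.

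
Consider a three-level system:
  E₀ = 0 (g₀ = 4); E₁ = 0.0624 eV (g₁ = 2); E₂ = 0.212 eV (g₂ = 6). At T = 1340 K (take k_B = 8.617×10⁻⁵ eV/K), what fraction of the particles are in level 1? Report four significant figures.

k_BT = 8.617×10⁻⁵ × 1340 K = 0.115468 eV.
Eᵢ/kT = 0, 0.540409, 1.83601.
Z = Σ gᵢe^(−Eᵢ/kT) = 4·e^(−0) + 2·e^(−0.540409) + 6·e^(−1.83601) = 4.00000 + 1.16502 + 0.956714 = 6.12173.
P₁ = g₁ e^(−E₁/kT) / Z = 1.16502/6.12173 = 0.1903.

0.1903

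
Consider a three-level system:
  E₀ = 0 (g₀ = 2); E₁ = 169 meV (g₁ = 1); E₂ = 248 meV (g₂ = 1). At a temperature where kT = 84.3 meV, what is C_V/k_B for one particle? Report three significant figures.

0.418

Eᵢ/kT = 0, 2.0047, 2.9419.
Z = Σ gᵢe^(−Eᵢ/kT) = 2·e^(−0) + 1·e^(−2.0047) + 1·e^(−2.9419) = 2.0000 + 0.13470 + 0.052765 = 2.1875.
⟨E⟩ = 16.389 meV, ⟨E²⟩ = 3242.3 meV².
C_V/k_B = (⟨E²⟩ − ⟨E⟩²)/(kT)² = (3242.3 − 268.60)/7106.5 = 0.418.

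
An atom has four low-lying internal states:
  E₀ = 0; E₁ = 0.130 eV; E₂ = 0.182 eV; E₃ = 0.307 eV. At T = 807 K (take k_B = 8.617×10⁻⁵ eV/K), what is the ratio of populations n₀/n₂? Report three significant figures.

k_BT = 8.617×10⁻⁵ × 807 K = 0.069539 eV.
n₀/n₂ = exp[−(E₀−E₂)/kT] = exp(−(-0.182 eV)/(0.069539 eV)) = exp(2.6172) = 13.7.

13.7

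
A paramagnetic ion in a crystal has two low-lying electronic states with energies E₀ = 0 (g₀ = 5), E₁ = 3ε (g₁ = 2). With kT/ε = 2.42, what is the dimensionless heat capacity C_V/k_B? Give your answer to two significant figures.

0.14

Eᵢ/kT = 0, 1.240.
Z = Σ gᵢe^(−Eᵢ/kT) = 5·e^(−0) + 2·e^(−1.240) = 5.000 + 0.5788 = 5.579.
⟨E⟩ = 0.3112 ε, ⟨E²⟩ = 0.9337 ε².
C_V/k_B = (⟨E²⟩ − ⟨E⟩²)/(kT)² = (0.9337 − 0.09685)/5.856 = 0.14.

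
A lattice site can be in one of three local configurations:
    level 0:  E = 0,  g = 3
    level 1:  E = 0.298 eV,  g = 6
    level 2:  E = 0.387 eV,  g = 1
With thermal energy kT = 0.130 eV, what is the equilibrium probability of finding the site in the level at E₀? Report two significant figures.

Eᵢ/kT = 0, 2.292, 2.977.
Z = Σ gᵢe^(−Eᵢ/kT) = 3·e^(−0) + 6·e^(−2.292) + 1·e^(−2.977) = 3.000 + 0.6064 + 0.05095 = 3.657.
P₀ = g₀ e^(−E₀/kT) / Z = 3.000/3.657 = 0.82.

0.82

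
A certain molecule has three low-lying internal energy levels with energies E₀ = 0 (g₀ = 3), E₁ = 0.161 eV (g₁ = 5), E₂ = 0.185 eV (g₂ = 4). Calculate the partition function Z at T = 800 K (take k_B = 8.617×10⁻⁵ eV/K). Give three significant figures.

k_BT = 8.617×10⁻⁵ × 800 K = 0.068936 eV.
Eᵢ/kT = 0, 2.3355, 2.6836.
Z = Σ gᵢe^(−Eᵢ/kT) = 3·e^(−0) + 5·e^(−2.3355) + 4·e^(−2.6836) = 3.0000 + 0.48381 + 0.27327 = 3.7571.

Z = 3.76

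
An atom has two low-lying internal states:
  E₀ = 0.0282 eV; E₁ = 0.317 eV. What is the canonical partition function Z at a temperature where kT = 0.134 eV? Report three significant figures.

Eᵢ/kT = 0.21045, 2.3657.
Z = Σ e^(−Eᵢ/kT) = e^(−0.21045) + e^(−2.3657) = 0.81022 + 0.093884 = 0.90410.

Z = 0.904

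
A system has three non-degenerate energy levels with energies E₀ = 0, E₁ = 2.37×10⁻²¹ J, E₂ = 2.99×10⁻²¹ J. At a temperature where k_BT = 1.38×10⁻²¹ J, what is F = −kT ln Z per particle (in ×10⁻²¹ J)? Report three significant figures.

-0.356 ×10⁻²¹ J

Eᵢ/kT = 0, 1.7174, 2.1667.
Z = Σ e^(−Eᵢ/kT) = e^(−0) + e^(−1.7174) + e^(−2.1667) = 1.0000 + 0.17953 + 0.11456 = 1.2941.
F = −kT ln Z = −1.38 × ln(1.2941) = −1.38 × 0.25782 = -0.356 ×10⁻²¹ J.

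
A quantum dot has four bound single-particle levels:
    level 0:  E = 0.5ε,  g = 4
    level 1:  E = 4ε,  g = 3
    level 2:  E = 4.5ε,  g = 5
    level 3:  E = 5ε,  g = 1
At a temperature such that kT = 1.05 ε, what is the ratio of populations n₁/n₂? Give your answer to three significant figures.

n₁/n₂ = (g₁/g₂) exp[−(E₁−E₂)/kT] = (3/5) × exp(−(-0.5ε)/(1.05ε)) = (3/5) × exp(0.47619) = 0.966.

0.966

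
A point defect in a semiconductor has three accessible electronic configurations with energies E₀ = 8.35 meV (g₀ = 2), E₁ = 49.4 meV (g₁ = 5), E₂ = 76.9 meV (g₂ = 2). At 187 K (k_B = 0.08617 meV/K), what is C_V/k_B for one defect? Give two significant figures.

k_BT = 0.08617 × 187 K = 16.11 meV.
Eᵢ/kT = 0.5183, 3.066, 4.773.
Z = Σ gᵢe^(−Eᵢ/kT) = 2·e^(−0.5183) + 5·e^(−3.066) + 2·e^(−4.773) = 1.191 + 0.2330 + 0.01691 = 1.441.
⟨E⟩ = 15.79 meV, ⟨E²⟩ = 521.6 meV².
C_V/k_B = (⟨E²⟩ − ⟨E⟩²)/(kT)² = (521.6 − 249.3)/259.5 = 1.0.

1.0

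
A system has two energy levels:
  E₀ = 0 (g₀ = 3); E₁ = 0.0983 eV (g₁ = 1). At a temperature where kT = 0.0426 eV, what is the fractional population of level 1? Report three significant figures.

Eᵢ/kT = 0, 2.3075.
Z = Σ gᵢe^(−Eᵢ/kT) = 3·e^(−0) + 1·e^(−2.3075) = 3.0000 + 0.099510 = 3.0995.
P₁ = g₁ e^(−E₁/kT) / Z = 0.099510/3.0995 = 0.0321.

0.0321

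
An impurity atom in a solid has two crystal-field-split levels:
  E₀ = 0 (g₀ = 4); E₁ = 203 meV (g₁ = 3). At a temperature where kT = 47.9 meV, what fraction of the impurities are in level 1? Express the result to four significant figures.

0.01071

Eᵢ/kT = 0, 4.23800.
Z = Σ gᵢe^(−Eᵢ/kT) = 4·e^(−0) + 3·e^(−4.23800) = 4.00000 + 0.0433093 = 4.04331.
P₁ = g₁ e^(−E₁/kT) / Z = 0.0433093/4.04331 = 0.01071.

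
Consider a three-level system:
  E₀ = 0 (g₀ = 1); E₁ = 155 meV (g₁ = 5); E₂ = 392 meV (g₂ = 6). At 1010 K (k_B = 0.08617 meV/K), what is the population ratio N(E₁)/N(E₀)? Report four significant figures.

k_BT = 0.08617 × 1010 K = 87.0317 meV.
n₁/n₀ = (g₁/g₀) exp[−(E₁−E₀)/kT] = (5/1) × exp(−(155 meV)/(87.0317 meV)) = (5/1) × exp(-1.78096) = 0.8424.

0.8424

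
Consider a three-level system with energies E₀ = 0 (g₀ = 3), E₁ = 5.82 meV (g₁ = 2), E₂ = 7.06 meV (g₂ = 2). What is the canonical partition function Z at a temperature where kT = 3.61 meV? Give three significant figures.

Eᵢ/kT = 0, 1.6122, 1.9557.
Z = Σ gᵢe^(−Eᵢ/kT) = 3·e^(−0) + 2·e^(−1.6122) + 2·e^(−1.9557) = 3.0000 + 0.39890 + 0.28293 = 3.6818.

Z = 3.68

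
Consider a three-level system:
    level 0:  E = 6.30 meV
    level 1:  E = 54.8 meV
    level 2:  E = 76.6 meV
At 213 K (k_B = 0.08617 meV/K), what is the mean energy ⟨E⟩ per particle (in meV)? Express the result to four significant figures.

10.86 meV

k_BT = 0.08617 × 213 K = 18.3542 meV.
Eᵢ/kT = 0.343246, 2.98569, 4.17343.
Z = Σ e^(−Eᵢ/kT) = e^(−0.343246) + e^(−2.98569) + e^(−4.17343) = 0.709464 + 0.0505046 + 0.0153993 = 0.775368.
⟨E⟩ = Σ Eᵢ e^(−Eᵢ/kT) / Z = (6.30·0.709464 + 54.8·0.0505046 + 76.6·0.0153993) / 0.775368 = 10.86 meV.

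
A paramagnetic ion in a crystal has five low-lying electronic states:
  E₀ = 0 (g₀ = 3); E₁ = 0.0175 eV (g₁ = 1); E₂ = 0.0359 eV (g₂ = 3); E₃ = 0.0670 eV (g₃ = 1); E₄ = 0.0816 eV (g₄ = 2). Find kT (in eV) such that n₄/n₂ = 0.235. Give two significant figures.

0.044 eV

n₄/n₂ = (g₄/g₂) exp[−(E₄−E₂)/kT] = 0.235.
⇒ (E₄−E₂)/kT = ln((2/3)/0.235) = ln(2.837) = 1.043.
kT = 0.0457 eV / 1.043 = 0.044 eV.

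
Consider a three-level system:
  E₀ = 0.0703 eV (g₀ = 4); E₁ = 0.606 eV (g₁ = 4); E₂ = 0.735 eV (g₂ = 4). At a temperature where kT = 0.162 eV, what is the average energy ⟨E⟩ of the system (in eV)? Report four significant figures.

0.09936 eV

Eᵢ/kT = 0.433951, 3.74074, 4.53704.
Z = Σ gᵢe^(−Eᵢ/kT) = 4·e^(−0.433951) + 4·e^(−3.74074) + 4·e^(−4.53704) = 2.59178 + 0.0949461 + 0.0428202 = 2.72955.
⟨E⟩ = Σ Eᵢ gᵢe^(−Eᵢ/kT) / Z = (0.0703·2.59178 + 0.606·0.0949461 + 0.735·0.0428202) / 2.72955 = 0.09936 eV.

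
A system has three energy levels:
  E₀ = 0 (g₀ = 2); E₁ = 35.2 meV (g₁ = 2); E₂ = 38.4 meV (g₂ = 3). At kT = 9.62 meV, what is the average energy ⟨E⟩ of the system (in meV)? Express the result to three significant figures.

1.87 meV

Eᵢ/kT = 0, 3.6590, 3.9917.
Z = Σ gᵢe^(−Eᵢ/kT) = 2·e^(−0) + 2·e^(−3.6590) + 3·e^(−3.9917) = 2.0000 + 0.051517 + 0.055405 = 2.1069.
⟨E⟩ = Σ Eᵢ gᵢe^(−Eᵢ/kT) / Z = (0·2.0000 + 35.2·0.051517 + 38.4·0.055405) / 2.1069 = 1.87 meV.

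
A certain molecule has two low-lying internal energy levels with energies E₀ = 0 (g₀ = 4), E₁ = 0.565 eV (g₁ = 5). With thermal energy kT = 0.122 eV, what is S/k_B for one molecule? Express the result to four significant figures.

1.454

Eᵢ/kT = 0, 4.63115.
Z = Σ gᵢe^(−Eᵢ/kT) = 4·e^(−0) + 5·e^(−4.63115) = 4.00000 + 0.0487177 = 4.04872.
⟨E⟩ = Σ EᵢPᵢ = 0.00679857 eV.
S/k_B = ln Z + ⟨E⟩/kT = ln(4.04872) + 0.00679857/0.122 = 1.39840 + 0.0557260 = 1.454.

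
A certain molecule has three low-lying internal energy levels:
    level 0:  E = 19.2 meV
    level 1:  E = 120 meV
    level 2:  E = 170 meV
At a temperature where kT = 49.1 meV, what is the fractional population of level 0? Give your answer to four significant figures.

Eᵢ/kT = 0.391039, 2.44399, 3.46232.
Z = Σ e^(−Eᵢ/kT) = e^(−0.391039) + e^(−2.44399) + e^(−3.46232) = 0.676354 + 0.0868138 + 0.0313569 = 0.794525.
P₀ = e^(−E₀/kT) / Z = 0.676354/0.794525 = 0.8513.

0.8513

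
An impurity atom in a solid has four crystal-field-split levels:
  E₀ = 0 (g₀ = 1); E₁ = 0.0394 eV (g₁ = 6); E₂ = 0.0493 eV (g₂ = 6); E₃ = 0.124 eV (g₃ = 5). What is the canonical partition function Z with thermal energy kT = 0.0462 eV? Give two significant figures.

Z = 6.0

Eᵢ/kT = 0, 0.8528, 1.067, 2.684.
Z = Σ gᵢe^(−Eᵢ/kT) = 1·e^(−0) + 6·e^(−0.8528) + 6·e^(−1.067) + 5·e^(−2.684) = 1.000 + 2.557 + 2.064 + 0.3414 = 5.962.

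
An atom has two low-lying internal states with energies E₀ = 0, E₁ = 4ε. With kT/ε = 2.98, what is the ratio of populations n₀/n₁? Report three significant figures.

3.83

n₀/n₁ = exp[−(E₀−E₁)/kT] = exp(−(-4ε)/(2.98ε)) = exp(1.3423) = 3.83.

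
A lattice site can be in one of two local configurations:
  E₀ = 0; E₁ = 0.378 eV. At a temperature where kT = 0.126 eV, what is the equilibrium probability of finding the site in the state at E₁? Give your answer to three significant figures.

0.0474

Eᵢ/kT = 0, 3.0000.
Z = Σ e^(−Eᵢ/kT) = e^(−0) + e^(−3.0000) = 1.0000 + 0.049787 = 1.0498.
P₁ = e^(−E₁/kT) / Z = 0.049787/1.0498 = 0.0474.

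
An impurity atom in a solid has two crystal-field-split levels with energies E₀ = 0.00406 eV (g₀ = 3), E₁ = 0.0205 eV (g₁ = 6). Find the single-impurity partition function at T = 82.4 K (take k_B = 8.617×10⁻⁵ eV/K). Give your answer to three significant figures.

k_BT = 8.617×10⁻⁵ × 82.4 K = 0.0071004 eV.
Eᵢ/kT = 0.57180, 2.8872.
Z = Σ gᵢe^(−Eᵢ/kT) = 3·e^(−0.57180) + 6·e^(−2.8872) = 1.6935 + 0.33439 = 2.0279.

Z = 2.03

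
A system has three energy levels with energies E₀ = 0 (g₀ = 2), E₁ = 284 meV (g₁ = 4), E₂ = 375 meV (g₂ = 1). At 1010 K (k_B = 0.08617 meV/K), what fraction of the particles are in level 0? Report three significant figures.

0.923

k_BT = 0.08617 × 1010 K = 87.032 meV.
Eᵢ/kT = 0, 3.2632, 4.3088.
Z = Σ gᵢe^(−Eᵢ/kT) = 2·e^(−0) + 4·e^(−3.2632) + 1·e^(−4.3088) = 2.0000 + 0.15306 + 0.013450 = 2.1665.
P₀ = g₀ e^(−E₀/kT) / Z = 2.0000/2.1665 = 0.923.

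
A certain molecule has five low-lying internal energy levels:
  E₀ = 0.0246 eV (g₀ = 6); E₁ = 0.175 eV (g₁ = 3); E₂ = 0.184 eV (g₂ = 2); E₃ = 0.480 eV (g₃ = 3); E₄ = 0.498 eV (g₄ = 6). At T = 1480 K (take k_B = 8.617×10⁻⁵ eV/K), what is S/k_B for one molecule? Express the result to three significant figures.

k_BT = 8.617×10⁻⁵ × 1480 K = 0.12753 eV.
Eᵢ/kT = 0.19290, 1.3722, 1.4428, 3.7638, 3.9050.
Z = Σ gᵢe^(−Eᵢ/kT) = 6·e^(−0.19290) + 3·e^(−1.3722) + 2·e^(−1.4428) + 3·e^(−3.7638) + 6·e^(−3.9050) = 4.9474 + 0.76065 + 0.47253 + 0.069586 + 0.12085 = 6.3710.
⟨E⟩ = Σ EᵢPᵢ = 0.068333 eV.
S/k_B = ln Z + ⟨E⟩/kT = ln(6.3710) + 0.068333/0.12753 = 1.8518 + 0.53582 = 2.39.

2.39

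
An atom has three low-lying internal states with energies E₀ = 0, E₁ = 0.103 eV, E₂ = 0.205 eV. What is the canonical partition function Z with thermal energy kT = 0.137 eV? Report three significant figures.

Eᵢ/kT = 0, 0.75182, 1.4964.
Z = Σ e^(−Eᵢ/kT) = e^(−0) + e^(−0.75182) + e^(−1.4964) = 1.0000 + 0.47151 + 0.22393 = 1.6954.

Z = 1.70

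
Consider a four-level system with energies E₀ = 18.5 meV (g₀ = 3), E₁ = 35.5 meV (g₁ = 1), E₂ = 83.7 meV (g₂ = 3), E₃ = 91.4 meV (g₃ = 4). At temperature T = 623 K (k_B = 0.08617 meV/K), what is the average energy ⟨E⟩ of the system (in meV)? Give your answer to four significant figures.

44.25 meV

k_BT = 0.08617 × 623 K = 53.6839 meV.
Eᵢ/kT = 0.344610, 0.661278, 1.55913, 1.70256.
Z = Σ gᵢe^(−Eᵢ/kT) = 3·e^(−0.344610) + 1·e^(−0.661278) + 3·e^(−1.55913) + 4·e^(−1.70256) = 2.12549 + 0.516191 + 0.630957 + 0.728866 = 4.00150.
⟨E⟩ = Σ Eᵢ gᵢe^(−Eᵢ/kT) / Z = (18.5·2.12549 + 35.5·0.516191 + 83.7·0.630957 + 91.4·0.728866) / 4.00150 = 44.25 meV.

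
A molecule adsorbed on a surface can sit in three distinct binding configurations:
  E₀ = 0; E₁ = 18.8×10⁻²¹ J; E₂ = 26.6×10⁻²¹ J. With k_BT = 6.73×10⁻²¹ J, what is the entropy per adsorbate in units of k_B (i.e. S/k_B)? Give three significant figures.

0.306

Eᵢ/kT = 0, 2.7935, 3.9525.
Z = Σ e^(−Eᵢ/kT) = e^(−0) + e^(−2.7935) + e^(−3.9525) = 1.0000 + 0.061207 + 0.019207 = 1.0804.
⟨E⟩ = Σ EᵢPᵢ = 1.5379 ×10⁻²¹ J.
S/k_B = ln Z + ⟨E⟩/kT = ln(1.0804) + 1.5379/6.73 = 0.077331 + 0.22851 = 0.306.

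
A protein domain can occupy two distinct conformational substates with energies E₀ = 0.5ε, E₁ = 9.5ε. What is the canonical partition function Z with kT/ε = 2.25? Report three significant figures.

Z = 0.815

Eᵢ/kT = 0.22222, 4.2222.
Z = Σ e^(−Eᵢ/kT) = e^(−0.22222) + e^(−4.2222) = 0.80074 + 0.014666 = 0.81541.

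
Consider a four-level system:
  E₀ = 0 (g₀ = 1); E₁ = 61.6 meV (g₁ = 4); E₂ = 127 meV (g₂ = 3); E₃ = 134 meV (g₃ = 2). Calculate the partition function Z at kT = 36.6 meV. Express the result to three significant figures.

Z = 1.89

Eᵢ/kT = 0, 1.6831, 3.4699, 3.6612.
Z = Σ gᵢe^(−Eᵢ/kT) = 1·e^(−0) + 4·e^(−1.6831) + 3·e^(−3.4699) + 2·e^(−3.6612) = 1.0000 + 0.74319 + 0.093360 + 0.051403 = 1.8880.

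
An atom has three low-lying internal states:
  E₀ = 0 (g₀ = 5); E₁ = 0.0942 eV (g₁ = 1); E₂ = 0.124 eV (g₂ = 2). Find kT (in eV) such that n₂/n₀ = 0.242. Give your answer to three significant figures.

n₂/n₀ = (g₂/g₀) exp[−(E₂−E₀)/kT] = 0.242.
⇒ (E₂−E₀)/kT = ln((2/5)/0.242) = ln(1.6529) = 0.50253.
kT = 0.124 eV / 0.50253 = 0.247 eV.

0.247 eV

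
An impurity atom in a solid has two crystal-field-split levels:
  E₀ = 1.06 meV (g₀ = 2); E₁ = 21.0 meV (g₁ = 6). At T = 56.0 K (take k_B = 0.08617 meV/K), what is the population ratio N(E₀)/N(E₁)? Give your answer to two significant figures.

k_BT = 0.08617 × 56.0 K = 4.826 meV.
n₀/n₁ = (g₀/g₁) exp[−(E₀−E₁)/kT] = (2/6) × exp(−(-19.94 meV)/(4.826 meV)) = (2/6) × exp(4.132) = 21.

21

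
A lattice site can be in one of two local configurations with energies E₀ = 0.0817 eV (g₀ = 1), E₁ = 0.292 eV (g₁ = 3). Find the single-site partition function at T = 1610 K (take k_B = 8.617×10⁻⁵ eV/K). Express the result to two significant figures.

Z = 0.92

k_BT = 8.617×10⁻⁵ × 1610 K = 0.1387 eV.
Eᵢ/kT = 0.5890, 2.105.
Z = Σ gᵢe^(−Eᵢ/kT) = 1·e^(−0.5890) + 3·e^(−2.105) = 0.5549 + 0.3655 = 0.9204.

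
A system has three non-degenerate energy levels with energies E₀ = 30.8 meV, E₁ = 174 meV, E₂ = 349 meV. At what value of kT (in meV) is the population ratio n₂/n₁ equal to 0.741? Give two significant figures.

580 meV

n₂/n₁ = exp[−(E₂−E₁)/kT] = 0.741.
⇒ (E₂−E₁)/kT = ln(1/0.741) = ln(1.350) = 0.3001.
kT = 175 meV / 0.3001 = 580 meV.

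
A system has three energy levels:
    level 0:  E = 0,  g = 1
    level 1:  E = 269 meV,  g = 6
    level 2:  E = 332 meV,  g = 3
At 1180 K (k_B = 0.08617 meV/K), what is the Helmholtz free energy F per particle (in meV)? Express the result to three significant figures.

k_BT = 0.08617 × 1180 K = 101.68 meV.
Eᵢ/kT = 0, 2.6456, 3.2651.
Z = Σ gᵢe^(−Eᵢ/kT) = 1·e^(−0) + 6·e^(−2.6456) + 3·e^(−3.2651) = 1.0000 + 0.42578 + 0.11458 = 1.5404.
F = −kT ln Z = −101.68 × ln(1.5404) = −101.68 × 0.43204 = -43.9 meV.

-43.9 meV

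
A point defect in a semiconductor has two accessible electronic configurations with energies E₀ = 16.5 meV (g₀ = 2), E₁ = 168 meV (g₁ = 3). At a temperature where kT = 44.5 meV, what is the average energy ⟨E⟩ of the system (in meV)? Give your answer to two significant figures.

24 meV

Eᵢ/kT = 0.3708, 3.775.
Z = Σ gᵢe^(−Eᵢ/kT) = 2·e^(−0.3708) + 3·e^(−3.775) = 1.380 + 0.06881 = 1.449.
⟨E⟩ = Σ Eᵢ gᵢe^(−Eᵢ/kT) / Z = (16.5·1.380 + 168·0.06881) / 1.449 = 24 meV.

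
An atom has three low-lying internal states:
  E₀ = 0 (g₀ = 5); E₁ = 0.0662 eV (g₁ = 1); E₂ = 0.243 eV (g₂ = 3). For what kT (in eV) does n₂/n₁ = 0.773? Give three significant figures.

n₂/n₁ = (g₂/g₁) exp[−(E₂−E₁)/kT] = 0.773.
⇒ (E₂−E₁)/kT = ln((3/1)/0.773) = ln(3.8810) = 1.3561.
kT = 0.1768 eV / 1.3561 = 0.130 eV.

0.130 eV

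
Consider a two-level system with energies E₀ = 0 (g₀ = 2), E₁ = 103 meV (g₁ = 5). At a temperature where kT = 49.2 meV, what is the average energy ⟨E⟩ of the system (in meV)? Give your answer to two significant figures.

24 meV

Eᵢ/kT = 0, 2.093.
Z = Σ gᵢe^(−Eᵢ/kT) = 2·e^(−0) + 5·e^(−2.093) = 2.000 + 0.6166 = 2.617.
⟨E⟩ = Σ Eᵢ gᵢe^(−Eᵢ/kT) / Z = (0·2.000 + 103·0.6166) / 2.617 = 24 meV.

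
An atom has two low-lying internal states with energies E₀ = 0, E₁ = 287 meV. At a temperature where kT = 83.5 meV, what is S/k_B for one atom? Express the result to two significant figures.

Eᵢ/kT = 0, 3.437.
Z = Σ e^(−Eᵢ/kT) = e^(−0) + e^(−3.437) = 1.000 + 0.03216 = 1.032.
⟨E⟩ = Σ EᵢPᵢ = 8.944 meV.
S/k_B = ln Z + ⟨E⟩/kT = ln(1.032) + 8.944/83.5 = 0.03150 + 0.1071 = 0.14.

0.14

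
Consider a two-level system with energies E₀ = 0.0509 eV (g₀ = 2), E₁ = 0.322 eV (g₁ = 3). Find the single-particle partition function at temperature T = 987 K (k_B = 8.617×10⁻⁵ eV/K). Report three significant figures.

k_BT = 8.617×10⁻⁵ × 987 K = 0.085050 eV.
Eᵢ/kT = 0.59847, 3.7860.
Z = Σ gᵢe^(−Eᵢ/kT) = 2·e^(−0.59847) + 3·e^(−3.7860) = 1.0993 + 0.068058 = 1.1674.

Z = 1.17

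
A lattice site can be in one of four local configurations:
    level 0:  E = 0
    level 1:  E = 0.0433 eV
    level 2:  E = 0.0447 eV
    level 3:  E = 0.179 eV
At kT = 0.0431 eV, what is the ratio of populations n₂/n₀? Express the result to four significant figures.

n₂/n₀ = exp[−(E₂−E₀)/kT] = exp(−(0.0447 eV)/(0.0431 eV)) = exp(-1.03712) = 0.3545.

0.3545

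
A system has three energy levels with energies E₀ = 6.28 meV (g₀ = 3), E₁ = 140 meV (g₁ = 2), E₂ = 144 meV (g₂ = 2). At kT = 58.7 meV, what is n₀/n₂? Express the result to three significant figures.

n₀/n₂ = (g₀/g₂) exp[−(E₀−E₂)/kT] = (3/2) × exp(−(-137.72 meV)/(58.7 meV)) = (3/2) × exp(2.3462) = 15.7.

15.7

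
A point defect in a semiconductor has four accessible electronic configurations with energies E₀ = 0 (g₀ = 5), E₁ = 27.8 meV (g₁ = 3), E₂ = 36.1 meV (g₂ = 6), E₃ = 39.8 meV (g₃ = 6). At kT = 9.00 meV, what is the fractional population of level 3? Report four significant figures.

Eᵢ/kT = 0, 3.08889, 4.01111, 4.42222.
Z = Σ gᵢe^(−Eᵢ/kT) = 5·e^(−0) + 3·e^(−3.08889) + 6·e^(−4.01111) + 6·e^(−4.42222) = 5.00000 + 0.136657 + 0.108680 + 0.0720453 = 5.31738.
P₃ = g₃ e^(−E₃/kT) / Z = 0.0720453/5.31738 = 0.01355.

0.01355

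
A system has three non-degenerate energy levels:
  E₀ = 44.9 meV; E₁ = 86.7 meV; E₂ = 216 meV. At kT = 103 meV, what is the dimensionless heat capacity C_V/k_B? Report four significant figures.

Eᵢ/kT = 0.435922, 0.841748, 2.09709.
Z = Σ e^(−Eᵢ/kT) = e^(−0.435922) + e^(−0.841748) + e^(−2.09709) = 0.646668 + 0.430957 + 0.122813 = 1.20044.
⟨E⟩ = 77.4108 meV, ⟨E²⟩ = 8557.79 meV².
C_V/k_B = (⟨E²⟩ − ⟨E⟩²)/(kT)² = (8557.79 − 5992.43)/10609.0 = 0.2418.

0.2418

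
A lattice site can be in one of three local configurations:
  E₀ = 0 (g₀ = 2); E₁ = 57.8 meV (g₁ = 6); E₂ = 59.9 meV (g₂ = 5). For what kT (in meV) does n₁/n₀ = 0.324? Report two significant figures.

n₁/n₀ = (g₁/g₀) exp[−(E₁−E₀)/kT] = 0.324.
⇒ (E₁−E₀)/kT = ln((6/2)/0.324) = ln(9.259) = 2.226.
kT = 57.8 meV / 2.226 = 26 meV.

26 meV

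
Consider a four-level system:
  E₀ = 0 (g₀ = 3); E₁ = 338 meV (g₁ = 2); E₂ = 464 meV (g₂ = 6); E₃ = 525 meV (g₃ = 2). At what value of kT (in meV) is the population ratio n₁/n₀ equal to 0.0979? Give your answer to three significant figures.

n₁/n₀ = (g₁/g₀) exp[−(E₁−E₀)/kT] = 0.0979.
⇒ (E₁−E₀)/kT = ln((2/3)/0.0979) = ln(6.8097) = 1.9183.
kT = 338 meV / 1.9183 = 176 meV.

176 meV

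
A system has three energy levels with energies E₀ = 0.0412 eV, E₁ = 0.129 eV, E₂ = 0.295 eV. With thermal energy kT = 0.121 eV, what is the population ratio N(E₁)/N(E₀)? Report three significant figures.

n₁/n₀ = exp[−(E₁−E₀)/kT] = exp(−(0.0878 eV)/(0.121 eV)) = exp(-0.72562) = 0.484.

0.484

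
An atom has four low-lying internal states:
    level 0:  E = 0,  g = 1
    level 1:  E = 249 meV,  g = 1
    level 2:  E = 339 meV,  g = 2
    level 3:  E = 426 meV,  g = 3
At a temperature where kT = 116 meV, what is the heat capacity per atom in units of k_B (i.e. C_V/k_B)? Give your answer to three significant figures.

1.49

Eᵢ/kT = 0, 2.1466, 2.9224, 3.6724.
Z = Σ gᵢe^(−Eᵢ/kT) = 1·e^(−0) + 1·e^(−2.1466) + 2·e^(−2.9224) + 3·e^(−3.6724) = 1.0000 + 0.11688 + 0.10761 + 0.076246 = 1.3007.
⟨E⟩ = 75.393 meV, ⟨E²⟩ = 25717 meV².
C_V/k_B = (⟨E²⟩ − ⟨E⟩²)/(kT)² = (25717 − 5684.1)/13456 = 1.49.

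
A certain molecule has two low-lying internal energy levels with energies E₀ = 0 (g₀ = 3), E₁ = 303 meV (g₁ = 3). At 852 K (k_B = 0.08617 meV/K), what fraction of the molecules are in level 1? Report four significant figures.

k_BT = 0.08617 × 852 K = 73.4168 meV.
Eᵢ/kT = 0, 4.12712.
Z = Σ gᵢe^(−Eᵢ/kT) = 3·e^(−0) + 3·e^(−4.12712) = 3.00000 + 0.0483878 = 3.04839.
P₁ = g₁ e^(−E₁/kT) / Z = 0.0483878/3.04839 = 0.01587.

0.01587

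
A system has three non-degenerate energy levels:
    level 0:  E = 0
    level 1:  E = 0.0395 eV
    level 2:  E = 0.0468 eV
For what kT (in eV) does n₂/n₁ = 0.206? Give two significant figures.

n₂/n₁ = exp[−(E₂−E₁)/kT] = 0.206.
⇒ (E₂−E₁)/kT = ln(1/0.206) = ln(4.854) = 1.580.
kT = 0.0073 eV / 1.580 = 0.0046 eV.

0.0046 eV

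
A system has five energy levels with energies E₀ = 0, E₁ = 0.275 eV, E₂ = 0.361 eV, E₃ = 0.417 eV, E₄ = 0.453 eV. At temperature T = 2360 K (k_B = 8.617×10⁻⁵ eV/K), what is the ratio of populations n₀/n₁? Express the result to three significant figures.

k_BT = 8.617×10⁻⁵ × 2360 K = 0.20336 eV.
n₀/n₁ = exp[−(E₀−E₁)/kT] = exp(−(-0.275 eV)/(0.20336 eV)) = exp(1.3523) = 3.87.

3.87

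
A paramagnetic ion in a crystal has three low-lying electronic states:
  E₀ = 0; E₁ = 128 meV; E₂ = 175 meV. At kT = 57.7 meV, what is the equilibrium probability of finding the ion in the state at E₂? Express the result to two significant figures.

0.042

Eᵢ/kT = 0, 2.218, 3.033.
Z = Σ e^(−Eᵢ/kT) = e^(−0) + e^(−2.218) + e^(−3.033) = 1.000 + 0.1088 + 0.04817 = 1.157.
P₂ = e^(−E₂/kT) / Z = 0.04817/1.157 = 0.042.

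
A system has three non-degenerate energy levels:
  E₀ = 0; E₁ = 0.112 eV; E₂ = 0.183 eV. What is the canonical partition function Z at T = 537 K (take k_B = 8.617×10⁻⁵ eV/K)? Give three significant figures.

Z = 1.11

k_BT = 8.617×10⁻⁵ × 537 K = 0.046273 eV.
Eᵢ/kT = 0, 2.4204, 3.9548.
Z = Σ e^(−Eᵢ/kT) = e^(−0) + e^(−2.4204) + e^(−3.9548) = 1.0000 + 0.088886 + 0.019163 = 1.1080.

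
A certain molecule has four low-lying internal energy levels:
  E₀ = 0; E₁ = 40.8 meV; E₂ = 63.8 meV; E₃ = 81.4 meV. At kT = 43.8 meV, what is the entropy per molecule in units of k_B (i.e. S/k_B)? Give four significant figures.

1.137

Eᵢ/kT = 0, 0.931507, 1.45662, 1.85845.
Z = Σ e^(−Eᵢ/kT) = e^(−0) + e^(−0.931507) + e^(−1.45662) + e^(−1.85845) = 1.00000 + 0.393960 + 0.233023 + 0.155914 = 1.78290.
⟨E⟩ = Σ EᵢPᵢ = 24.4724 meV.
S/k_B = ln Z + ⟨E⟩/kT = ln(1.78290) + 24.4724/43.8 = 0.578241 + 0.558731 = 1.137.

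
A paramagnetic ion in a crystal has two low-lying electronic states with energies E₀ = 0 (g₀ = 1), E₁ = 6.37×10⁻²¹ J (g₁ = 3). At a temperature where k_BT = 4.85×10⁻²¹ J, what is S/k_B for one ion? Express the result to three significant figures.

1.18

Eᵢ/kT = 0, 1.3134.
Z = Σ gᵢe^(−Eᵢ/kT) = 1·e^(−0) + 3·e^(−1.3134) = 1.0000 + 0.80671 = 1.8067.
⟨E⟩ = Σ EᵢPᵢ = 2.8443 ×10⁻²¹ J.
S/k_B = ln Z + ⟨E⟩/kT = ln(1.8067) + 2.8443/4.85 = 0.59150 + 0.58645 = 1.18.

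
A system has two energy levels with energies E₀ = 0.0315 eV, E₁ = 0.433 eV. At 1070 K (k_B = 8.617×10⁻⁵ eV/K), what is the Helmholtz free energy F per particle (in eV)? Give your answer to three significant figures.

0.0303 eV

k_BT = 8.617×10⁻⁵ × 1070 K = 0.092202 eV.
Eᵢ/kT = 0.34164, 4.6962.
Z = Σ e^(−Eᵢ/kT) = e^(−0.34164) + e^(−4.6962) = 0.71060 + 0.0091299 = 0.71973.
F = −kT ln Z = −0.092202 × ln(0.71973) = −0.092202 × -0.32888 = 0.0303 eV.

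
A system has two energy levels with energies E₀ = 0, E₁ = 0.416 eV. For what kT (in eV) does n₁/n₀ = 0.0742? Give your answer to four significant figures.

n₁/n₀ = exp[−(E₁−E₀)/kT] = 0.0742.
⇒ (E₁−E₀)/kT = ln(1/0.0742) = ln(13.4771) = 2.60099.
kT = 0.416 eV / 2.60099 = 0.1599 eV.

0.1599 eV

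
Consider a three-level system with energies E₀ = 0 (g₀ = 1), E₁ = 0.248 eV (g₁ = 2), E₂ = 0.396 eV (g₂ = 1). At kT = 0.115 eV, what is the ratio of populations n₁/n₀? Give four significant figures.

0.2315

n₁/n₀ = (g₁/g₀) exp[−(E₁−E₀)/kT] = (2/1) × exp(−(0.248 eV)/(0.115 eV)) = (2/1) × exp(-2.15652) = 0.2315.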